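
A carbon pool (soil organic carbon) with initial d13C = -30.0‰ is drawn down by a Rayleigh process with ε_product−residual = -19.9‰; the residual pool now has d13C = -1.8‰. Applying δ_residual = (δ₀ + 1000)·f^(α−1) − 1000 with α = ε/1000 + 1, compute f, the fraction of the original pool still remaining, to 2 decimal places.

0.24

α − 1 = ε/1000 = -0.0199
(δ_res + 1000)/(δ₀ + 1000) = (-1.8 + 1000)/(-30.0 + 1000) = 998.2/970.0 = 1.029072
f = 1.029072^(1/-0.0199) = exp(ln(1.029072)/-0.0199) = exp(0.02866/-0.0199)
f = exp(-1.4401) = 0.2369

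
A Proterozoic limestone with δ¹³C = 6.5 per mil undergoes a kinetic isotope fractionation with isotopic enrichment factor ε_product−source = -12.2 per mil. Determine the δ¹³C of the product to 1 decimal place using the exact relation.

To first order, δ_product ≈ δ_source + ε = -5.7 per mil.
Exactly, δ_product = (δ_source + 1000)·(ε/1000 + 1) − 1000.
δ_product = (6.5 + 1000) × (-12.2/1000 + 1) − 1000
δ_product = -5.78 per mil

-5.8 per mil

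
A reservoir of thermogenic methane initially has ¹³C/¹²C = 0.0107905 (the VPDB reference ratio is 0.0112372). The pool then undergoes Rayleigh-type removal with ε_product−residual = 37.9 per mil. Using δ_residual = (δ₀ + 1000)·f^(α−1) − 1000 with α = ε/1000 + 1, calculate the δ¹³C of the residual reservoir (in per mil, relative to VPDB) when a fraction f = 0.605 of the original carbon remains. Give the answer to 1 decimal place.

δ₀ = (0.0107905/0.0112372 − 1)×1000 = (0.960248 − 1)×1000 = -39.752 per mil
α − 1 = ε/1000 = 0.0379
f^(α−1) = 0.605^(0.0379) = 0.981134
δ_res = (-39.752 + 1000) × 0.981134 − 1000 = 942.133 − 1000 = -57.87 per mil

-57.9 per mil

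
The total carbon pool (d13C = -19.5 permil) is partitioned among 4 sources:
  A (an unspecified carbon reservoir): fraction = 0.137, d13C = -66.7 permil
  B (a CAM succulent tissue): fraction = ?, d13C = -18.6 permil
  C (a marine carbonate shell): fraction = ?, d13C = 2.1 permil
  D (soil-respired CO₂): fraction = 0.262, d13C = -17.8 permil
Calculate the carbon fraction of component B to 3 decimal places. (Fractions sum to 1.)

Let f_B and f_C be the unknown fractions; fractions sum to 1 so f_B + f_C = 0.601.
Mass balance: Σ fᵢ·δᵢ = δ_bulk ⇒ f_B·(-18.6) + f_C·(2.1) = -19.5 − (-13.802) = -5.698
Substitute f_C = 0.601 − f_B:
f_B·(-18.6 − 2.1) = -5.698 − 0.601×(2.1) = -6.961
f_B = -6.961 / -20.7 = 0.3363

0.336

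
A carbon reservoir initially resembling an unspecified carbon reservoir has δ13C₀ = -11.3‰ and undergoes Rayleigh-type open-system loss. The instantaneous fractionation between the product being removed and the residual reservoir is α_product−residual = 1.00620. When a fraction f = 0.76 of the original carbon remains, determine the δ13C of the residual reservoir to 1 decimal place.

-13.0‰

Rayleigh residual: δ_res = (δ₀ + 1000)·f^(α−1) − 1000
α − 1 = 0.00620
f^(α−1) = 0.76^(0.00620) = 0.998300
δ_res = (-11.3 + 1000) × 0.998300 − 1000 = 987.019 − 1000 = -12.98‰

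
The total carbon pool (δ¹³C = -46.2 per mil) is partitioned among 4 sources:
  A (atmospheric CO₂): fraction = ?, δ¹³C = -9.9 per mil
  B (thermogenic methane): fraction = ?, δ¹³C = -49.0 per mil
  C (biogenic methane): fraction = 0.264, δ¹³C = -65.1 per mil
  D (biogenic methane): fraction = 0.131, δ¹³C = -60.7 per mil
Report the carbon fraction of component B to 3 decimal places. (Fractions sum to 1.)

0.385

Let f_B and f_A be the unknown fractions; fractions sum to 1 so f_B + f_A = 0.605.
Mass balance: Σ fᵢ·δᵢ = δ_bulk ⇒ f_B·(-49.0) + f_A·(-9.9) = -46.2 − (-25.138) = -21.062
Substitute f_A = 0.605 − f_B:
f_B·(-49.0 − -9.9) = -21.062 − 0.605×(-9.9) = -15.072
f_B = -15.072 / -39.1 = 0.3855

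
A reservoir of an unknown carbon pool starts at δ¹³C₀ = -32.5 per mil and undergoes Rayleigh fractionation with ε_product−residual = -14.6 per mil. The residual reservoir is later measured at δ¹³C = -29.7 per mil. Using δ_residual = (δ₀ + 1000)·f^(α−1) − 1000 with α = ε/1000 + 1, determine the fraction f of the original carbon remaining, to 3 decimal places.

α − 1 = ε/1000 = -0.0146
(δ_res + 1000)/(δ₀ + 1000) = (-29.7 + 1000)/(-32.5 + 1000) = 970.3/967.5 = 1.002894
f = 1.002894^(1/-0.0146) = exp(ln(1.002894)/-0.0146) = exp(0.00289/-0.0146)
f = exp(-0.1979) = 0.8204

0.820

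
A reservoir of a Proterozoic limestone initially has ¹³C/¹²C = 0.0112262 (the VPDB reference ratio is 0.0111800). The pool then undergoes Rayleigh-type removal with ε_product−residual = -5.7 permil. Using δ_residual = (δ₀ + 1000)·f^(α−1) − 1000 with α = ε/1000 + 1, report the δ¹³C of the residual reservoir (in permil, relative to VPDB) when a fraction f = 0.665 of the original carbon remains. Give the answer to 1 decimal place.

δ₀ = (0.0112262/0.0111800 − 1)×1000 = (1.004132 − 1)×1000 = 4.132 permil
α − 1 = ε/1000 = -0.0057
f^(α−1) = 0.665^(-0.0057) = 1.002328
δ_res = (4.132 + 1000) × 1.002328 − 1000 = 1006.470 − 1000 = 6.47 permil

6.5 permil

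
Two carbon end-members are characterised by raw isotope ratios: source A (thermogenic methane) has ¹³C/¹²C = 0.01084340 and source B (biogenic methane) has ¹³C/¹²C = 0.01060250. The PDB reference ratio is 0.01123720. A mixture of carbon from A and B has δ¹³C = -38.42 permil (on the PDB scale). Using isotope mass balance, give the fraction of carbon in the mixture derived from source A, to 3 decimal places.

0.843

δ_A = (0.01084340/0.01123720 − 1)×1000 = (0.964956 − 1)×1000 = -35.044 permil
δ_B = (0.01060250/0.01123720 − 1)×1000 = (0.943518 − 1)×1000 = -56.482 permil
f_A = (δ_mix − δ_B)/(δ_A − δ_B) = (-38.42 − (-56.482))/(-35.044 − (-56.482))
f_A = 18.062 / 21.438 = 0.8425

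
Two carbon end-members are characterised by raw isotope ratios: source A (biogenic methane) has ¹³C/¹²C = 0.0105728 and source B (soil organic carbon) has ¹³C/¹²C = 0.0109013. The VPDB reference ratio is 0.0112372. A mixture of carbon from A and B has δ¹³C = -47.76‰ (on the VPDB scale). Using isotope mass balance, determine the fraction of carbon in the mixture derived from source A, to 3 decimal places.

0.611

δ_A = (0.0105728/0.0112372 − 1)×1000 = (0.940875 − 1)×1000 = -59.125‰
δ_B = (0.0109013/0.0112372 − 1)×1000 = (0.970108 − 1)×1000 = -29.892‰
f_A = (δ_mix − δ_B)/(δ_A − δ_B) = (-47.76 − (-29.892))/(-59.125 − (-29.892))
f_A = -17.868 / -29.233 = 0.6112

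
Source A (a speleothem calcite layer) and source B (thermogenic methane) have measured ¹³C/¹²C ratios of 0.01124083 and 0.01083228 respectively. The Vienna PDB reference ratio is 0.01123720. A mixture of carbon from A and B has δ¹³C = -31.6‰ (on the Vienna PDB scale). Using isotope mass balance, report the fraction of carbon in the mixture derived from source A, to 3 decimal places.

δ_A = (0.01124083/0.01123720 − 1)×1000 = (1.000323 − 1)×1000 = 0.323‰
δ_B = (0.01083228/0.01123720 − 1)×1000 = (0.963966 − 1)×1000 = -36.034‰
f_A = (δ_mix − δ_B)/(δ_A − δ_B) = (-31.6 − (-36.034))/(0.323 − (-36.034))
f_A = 4.434 / 36.357 = 0.1220

0.122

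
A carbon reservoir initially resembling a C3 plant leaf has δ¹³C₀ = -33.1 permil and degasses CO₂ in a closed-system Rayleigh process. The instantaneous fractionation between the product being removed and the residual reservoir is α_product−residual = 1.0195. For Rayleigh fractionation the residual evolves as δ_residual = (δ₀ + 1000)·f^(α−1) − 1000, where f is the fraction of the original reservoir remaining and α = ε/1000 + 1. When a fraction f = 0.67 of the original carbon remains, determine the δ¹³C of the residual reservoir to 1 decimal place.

-40.6 permil

Rayleigh residual: δ_res = (δ₀ + 1000)·f^(α−1) − 1000
α − 1 = 0.01950
f^(α−1) = 0.67^(0.01950) = 0.992221
δ_res = (-33.1 + 1000) × 0.992221 − 1000 = 959.379 − 1000 = -40.62 permil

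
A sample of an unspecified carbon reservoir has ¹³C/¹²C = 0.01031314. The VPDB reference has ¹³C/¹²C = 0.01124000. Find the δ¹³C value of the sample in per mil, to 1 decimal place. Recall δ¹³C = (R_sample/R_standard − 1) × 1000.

δ¹³C = (R_sample / R_standard − 1) × 1000
R_sample / R_standard = 0.01031314 / 0.01124000 = 0.917539
δ¹³C = (0.917539 − 1) × 1000 = -82.46 per mil

-82.5 per mil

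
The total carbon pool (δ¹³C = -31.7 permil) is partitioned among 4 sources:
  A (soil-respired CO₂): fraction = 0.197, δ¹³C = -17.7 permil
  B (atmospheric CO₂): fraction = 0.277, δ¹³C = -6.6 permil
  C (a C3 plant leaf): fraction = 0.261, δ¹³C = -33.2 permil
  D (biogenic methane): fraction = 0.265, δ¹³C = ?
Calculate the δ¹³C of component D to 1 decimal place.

-66.9 permil

Isotope mass balance: δ_bulk = Σ fᵢ·δᵢ.
-31.7 = 0.197×(-17.7) + 0.277×(-6.6) + 0.261×(-33.2) + 0.265×δ_D
0.265·δ_D = -31.7 − (-13.980) = -17.720
δ_D = -17.720 / 0.265 = -66.87 permil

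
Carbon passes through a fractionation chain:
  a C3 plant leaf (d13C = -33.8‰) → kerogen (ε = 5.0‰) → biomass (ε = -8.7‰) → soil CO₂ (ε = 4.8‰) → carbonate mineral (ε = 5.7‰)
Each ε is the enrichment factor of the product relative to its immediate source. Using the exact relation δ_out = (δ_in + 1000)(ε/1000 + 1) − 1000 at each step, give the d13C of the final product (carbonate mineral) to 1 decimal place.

step 1: δ = (-33.80 + 1000)·(5.0/1000 + 1) − 1000 = -28.97‰
step 2: δ = (-28.97 + 1000)·(-8.7/1000 + 1) − 1000 = -37.42‰
step 3: δ = (-37.42 + 1000)·(4.8/1000 + 1) − 1000 = -32.80‰
step 4: δ = (-32.80 + 1000)·(5.7/1000 + 1) − 1000 = -27.28‰

-27.3‰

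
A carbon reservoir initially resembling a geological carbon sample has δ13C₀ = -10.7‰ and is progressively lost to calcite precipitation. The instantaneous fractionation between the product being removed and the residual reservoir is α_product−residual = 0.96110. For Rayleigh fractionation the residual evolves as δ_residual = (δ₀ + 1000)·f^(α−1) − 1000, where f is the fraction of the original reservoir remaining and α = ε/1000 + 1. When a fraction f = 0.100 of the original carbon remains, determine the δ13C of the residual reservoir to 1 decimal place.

82.0‰

Rayleigh residual: δ_res = (δ₀ + 1000)·f^(α−1) − 1000
α − 1 = -0.03890
f^(α−1) = 0.100^(-0.03890) = 1.093705
δ_res = (-10.7 + 1000) × 1.093705 − 1000 = 1082.002 − 1000 = 82.00‰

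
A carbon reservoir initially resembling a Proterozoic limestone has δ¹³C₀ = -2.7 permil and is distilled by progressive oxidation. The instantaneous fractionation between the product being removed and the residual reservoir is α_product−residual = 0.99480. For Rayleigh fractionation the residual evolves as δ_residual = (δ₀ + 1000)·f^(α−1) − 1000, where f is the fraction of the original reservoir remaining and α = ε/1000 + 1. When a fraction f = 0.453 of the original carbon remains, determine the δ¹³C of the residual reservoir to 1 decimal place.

1.4 permil

Rayleigh residual: δ_res = (δ₀ + 1000)·f^(α−1) − 1000
α − 1 = -0.00520
f^(α−1) = 0.453^(-0.00520) = 1.004126
δ_res = (-2.7 + 1000) × 1.004126 − 1000 = 1001.415 − 1000 = 1.42 permil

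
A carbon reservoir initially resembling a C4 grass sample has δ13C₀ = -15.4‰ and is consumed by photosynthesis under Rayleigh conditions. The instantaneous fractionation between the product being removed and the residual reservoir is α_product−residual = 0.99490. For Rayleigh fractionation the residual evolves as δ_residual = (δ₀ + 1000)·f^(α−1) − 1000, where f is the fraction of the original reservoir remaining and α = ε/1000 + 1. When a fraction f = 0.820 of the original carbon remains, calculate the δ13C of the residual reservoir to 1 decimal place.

Rayleigh residual: δ_res = (δ₀ + 1000)·f^(α−1) − 1000
α − 1 = -0.00510
f^(α−1) = 0.820^(-0.00510) = 1.001013
δ_res = (-15.4 + 1000) × 1.001013 − 1000 = 985.597 − 1000 = -14.40‰

-14.4‰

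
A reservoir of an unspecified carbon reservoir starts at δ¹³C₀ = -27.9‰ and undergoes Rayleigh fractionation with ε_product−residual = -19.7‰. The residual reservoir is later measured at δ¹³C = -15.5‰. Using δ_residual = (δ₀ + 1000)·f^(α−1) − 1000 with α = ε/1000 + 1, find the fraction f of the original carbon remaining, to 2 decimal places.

α − 1 = ε/1000 = -0.0197
(δ_res + 1000)/(δ₀ + 1000) = (-15.5 + 1000)/(-27.9 + 1000) = 984.5/972.1 = 1.012756
f = 1.012756^(1/-0.0197) = exp(ln(1.012756)/-0.0197) = exp(0.01268/-0.0197)
f = exp(-0.6434) = 0.5255

0.53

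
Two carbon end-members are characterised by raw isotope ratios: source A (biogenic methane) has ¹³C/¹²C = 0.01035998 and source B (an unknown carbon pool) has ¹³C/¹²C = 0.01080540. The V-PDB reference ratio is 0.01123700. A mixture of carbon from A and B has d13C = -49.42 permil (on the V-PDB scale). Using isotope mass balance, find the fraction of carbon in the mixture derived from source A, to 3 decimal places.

0.278

δ_A = (0.01035998/0.01123700 − 1)×1000 = (0.921952 − 1)×1000 = -78.048 permil
δ_B = (0.01080540/0.01123700 − 1)×1000 = (0.961591 − 1)×1000 = -38.409 permil
f_A = (δ_mix − δ_B)/(δ_A − δ_B) = (-49.42 − (-38.409))/(-78.048 − (-38.409))
f_A = -11.011 / -39.639 = 0.2778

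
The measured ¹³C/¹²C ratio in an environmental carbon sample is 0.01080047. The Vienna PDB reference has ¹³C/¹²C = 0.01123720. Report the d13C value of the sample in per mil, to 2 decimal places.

d13C = (R_sample / R_standard − 1) × 1000
R_sample / R_standard = 0.01080047 / 0.01123720 = 0.961135
d13C = (0.961135 − 1) × 1000 = -38.865 per mil

-38.86 per mil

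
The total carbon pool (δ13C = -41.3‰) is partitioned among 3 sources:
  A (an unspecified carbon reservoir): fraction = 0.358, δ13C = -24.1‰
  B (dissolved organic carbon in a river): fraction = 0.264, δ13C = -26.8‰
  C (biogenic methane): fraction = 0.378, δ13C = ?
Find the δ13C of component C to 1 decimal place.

-67.7‰

Isotope mass balance: δ_bulk = Σ fᵢ·δᵢ.
-41.3 = 0.358×(-24.1) + 0.264×(-26.8) + 0.378×δ_C
0.378·δ_C = -41.3 − (-15.703) = -25.597
δ_C = -25.597 / 0.378 = -67.72‰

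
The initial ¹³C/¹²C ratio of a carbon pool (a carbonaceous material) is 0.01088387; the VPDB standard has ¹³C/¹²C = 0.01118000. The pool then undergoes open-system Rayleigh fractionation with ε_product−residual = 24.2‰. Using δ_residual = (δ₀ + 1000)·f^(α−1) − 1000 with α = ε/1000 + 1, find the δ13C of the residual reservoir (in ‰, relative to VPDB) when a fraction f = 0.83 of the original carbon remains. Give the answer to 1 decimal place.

-30.9‰

δ₀ = (0.01088387/0.01118000 − 1)×1000 = (0.973513 − 1)×1000 = -26.487‰
α − 1 = ε/1000 = 0.0242
f^(α−1) = 0.83^(0.0242) = 0.995501
δ_res = (-26.487 + 1000) × 0.995501 − 1000 = 969.133 − 1000 = -30.87‰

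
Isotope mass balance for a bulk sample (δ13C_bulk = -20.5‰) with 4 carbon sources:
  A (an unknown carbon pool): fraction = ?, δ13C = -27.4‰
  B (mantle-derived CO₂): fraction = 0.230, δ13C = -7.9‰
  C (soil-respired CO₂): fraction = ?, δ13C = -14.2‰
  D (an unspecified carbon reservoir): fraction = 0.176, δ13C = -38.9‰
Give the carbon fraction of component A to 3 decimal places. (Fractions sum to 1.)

0.258

Let f_A and f_C be the unknown fractions; fractions sum to 1 so f_A + f_C = 0.594.
Mass balance: Σ fᵢ·δᵢ = δ_bulk ⇒ f_A·(-27.4) + f_C·(-14.2) = -20.5 − (-8.663) = -11.837
Substitute f_C = 0.594 − f_A:
f_A·(-27.4 − -14.2) = -11.837 − 0.594×(-14.2) = -3.402
f_A = -3.402 / -13.2 = 0.2577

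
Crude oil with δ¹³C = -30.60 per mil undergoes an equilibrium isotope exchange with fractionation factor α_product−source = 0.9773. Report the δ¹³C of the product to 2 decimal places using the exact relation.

δ_product = (δ_source + 1000)·α − 1000
δ_product = (-30.60 + 1000) × 0.9773 − 1000
δ_product = 947.395 − 1000 = -52.605 per mil

-52.61 per mil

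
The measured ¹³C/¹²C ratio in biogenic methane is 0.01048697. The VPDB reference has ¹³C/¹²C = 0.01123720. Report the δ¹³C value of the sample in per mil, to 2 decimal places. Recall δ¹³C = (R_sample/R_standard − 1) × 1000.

δ¹³C = (R_sample / R_standard − 1) × 1000
R_sample / R_standard = 0.01048697 / 0.01123720 = 0.933237
δ¹³C = (0.933237 − 1) × 1000 = -66.763 per mil

-66.76 per mil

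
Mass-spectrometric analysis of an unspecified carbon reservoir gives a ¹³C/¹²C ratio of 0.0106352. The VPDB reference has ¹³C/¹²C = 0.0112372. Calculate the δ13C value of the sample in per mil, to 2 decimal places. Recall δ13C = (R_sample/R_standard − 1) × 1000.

-53.57 per mil

δ13C = (R_sample / R_standard − 1) × 1000
R_sample / R_standard = 0.0106352 / 0.0112372 = 0.946428
δ13C = (0.946428 − 1) × 1000 = -53.572 per mil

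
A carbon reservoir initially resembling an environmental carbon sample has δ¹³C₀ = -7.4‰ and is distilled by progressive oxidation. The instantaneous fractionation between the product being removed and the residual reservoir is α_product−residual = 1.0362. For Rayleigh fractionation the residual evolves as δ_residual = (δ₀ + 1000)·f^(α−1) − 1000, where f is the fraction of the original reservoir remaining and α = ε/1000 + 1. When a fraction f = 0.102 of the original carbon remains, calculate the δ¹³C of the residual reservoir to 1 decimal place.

Rayleigh residual: δ_res = (δ₀ + 1000)·f^(α−1) − 1000
α − 1 = 0.03620
f^(α−1) = 0.102^(0.03620) = 0.920686
δ_res = (-7.4 + 1000) × 0.920686 − 1000 = 913.872 − 1000 = -86.13‰

-86.1‰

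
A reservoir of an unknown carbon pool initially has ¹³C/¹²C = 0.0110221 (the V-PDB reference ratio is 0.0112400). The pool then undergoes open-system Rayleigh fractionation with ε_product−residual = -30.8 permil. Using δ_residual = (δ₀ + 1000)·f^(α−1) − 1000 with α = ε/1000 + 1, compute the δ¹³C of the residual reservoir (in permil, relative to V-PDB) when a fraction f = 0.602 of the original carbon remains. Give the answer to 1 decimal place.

-3.9 permil

δ₀ = (0.0110221/0.0112400 − 1)×1000 = (0.980614 − 1)×1000 = -19.386 permil
α − 1 = ε/1000 = -0.0308
f^(α−1) = 0.602^(-0.0308) = 1.015754
δ_res = (-19.386 + 1000) × 1.015754 − 1000 = 996.062 − 1000 = -3.94 permil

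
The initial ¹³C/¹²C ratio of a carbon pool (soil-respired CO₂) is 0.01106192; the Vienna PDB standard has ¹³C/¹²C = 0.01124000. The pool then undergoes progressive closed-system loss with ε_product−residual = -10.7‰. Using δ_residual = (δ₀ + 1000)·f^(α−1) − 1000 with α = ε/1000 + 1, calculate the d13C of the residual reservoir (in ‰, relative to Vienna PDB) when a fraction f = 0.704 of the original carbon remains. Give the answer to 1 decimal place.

δ₀ = (0.01106192/0.01124000 − 1)×1000 = (0.984157 − 1)×1000 = -15.843‰
α − 1 = ε/1000 = -0.0107
f^(α−1) = 0.704^(-0.0107) = 1.003763
δ_res = (-15.843 + 1000) × 1.003763 − 1000 = 987.859 − 1000 = -12.14‰

-12.1‰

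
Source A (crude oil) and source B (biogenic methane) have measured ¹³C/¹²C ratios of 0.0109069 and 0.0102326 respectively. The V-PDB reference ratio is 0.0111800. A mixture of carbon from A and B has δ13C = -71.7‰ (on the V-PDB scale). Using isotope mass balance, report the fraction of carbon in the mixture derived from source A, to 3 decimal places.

δ_A = (0.0109069/0.0111800 − 1)×1000 = (0.975572 − 1)×1000 = -24.428‰
δ_B = (0.0102326/0.0111800 − 1)×1000 = (0.915259 − 1)×1000 = -84.741‰
f_A = (δ_mix − δ_B)/(δ_A − δ_B) = (-71.7 − (-84.741))/(-24.428 − (-84.741))
f_A = 13.041 / 60.313 = 0.2162

0.216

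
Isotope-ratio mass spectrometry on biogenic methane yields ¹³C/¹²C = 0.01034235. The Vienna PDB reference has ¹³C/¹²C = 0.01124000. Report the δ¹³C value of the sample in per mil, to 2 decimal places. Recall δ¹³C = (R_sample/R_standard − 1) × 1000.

δ¹³C = (R_sample / R_standard − 1) × 1000
R_sample / R_standard = 0.01034235 / 0.01124000 = 0.920138
δ¹³C = (0.920138 − 1) × 1000 = -79.862 per mil

-79.86 per mil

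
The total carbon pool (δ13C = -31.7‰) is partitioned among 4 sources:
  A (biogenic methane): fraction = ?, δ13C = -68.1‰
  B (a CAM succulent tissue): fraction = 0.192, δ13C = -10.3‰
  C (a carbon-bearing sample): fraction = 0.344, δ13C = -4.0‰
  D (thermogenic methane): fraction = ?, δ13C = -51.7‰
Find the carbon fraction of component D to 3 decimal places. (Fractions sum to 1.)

Let f_D and f_A be the unknown fractions; fractions sum to 1 so f_D + f_A = 0.464.
Mass balance: Σ fᵢ·δᵢ = δ_bulk ⇒ f_D·(-51.7) + f_A·(-68.1) = -31.7 − (-3.354) = -28.346
Substitute f_A = 0.464 − f_D:
f_D·(-51.7 − -68.1) = -28.346 − 0.464×(-68.1) = 3.252
f_D = 3.252 / 16.4 = 0.1983

0.198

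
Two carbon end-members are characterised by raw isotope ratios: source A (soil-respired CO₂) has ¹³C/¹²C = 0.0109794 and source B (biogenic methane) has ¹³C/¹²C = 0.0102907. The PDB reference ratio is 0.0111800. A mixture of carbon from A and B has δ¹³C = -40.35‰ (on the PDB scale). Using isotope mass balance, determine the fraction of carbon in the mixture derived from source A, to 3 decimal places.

0.636

δ_A = (0.0109794/0.0111800 − 1)×1000 = (0.982057 − 1)×1000 = -17.943‰
δ_B = (0.0102907/0.0111800 − 1)×1000 = (0.920456 − 1)×1000 = -79.544‰
f_A = (δ_mix − δ_B)/(δ_A − δ_B) = (-40.35 − (-79.544))/(-17.943 − (-79.544))
f_A = 39.194 / 61.601 = 0.6363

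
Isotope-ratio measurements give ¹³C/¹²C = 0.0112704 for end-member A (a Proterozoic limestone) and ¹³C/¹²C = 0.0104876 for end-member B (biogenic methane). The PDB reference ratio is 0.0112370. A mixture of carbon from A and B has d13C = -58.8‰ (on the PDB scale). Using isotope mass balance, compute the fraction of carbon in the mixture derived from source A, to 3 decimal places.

δ_A = (0.0112704/0.0112370 − 1)×1000 = (1.002972 − 1)×1000 = 2.972‰
δ_B = (0.0104876/0.0112370 − 1)×1000 = (0.933310 − 1)×1000 = -66.690‰
f_A = (δ_mix − δ_B)/(δ_A − δ_B) = (-58.8 − (-66.690))/(2.972 − (-66.690))
f_A = 7.890 / 69.663 = 0.1133

0.113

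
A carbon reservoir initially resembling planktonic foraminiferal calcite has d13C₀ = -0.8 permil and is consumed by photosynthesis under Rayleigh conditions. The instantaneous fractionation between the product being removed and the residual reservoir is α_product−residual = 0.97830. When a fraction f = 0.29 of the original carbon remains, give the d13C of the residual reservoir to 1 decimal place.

26.4 permil

Rayleigh residual: δ_res = (δ₀ + 1000)·f^(α−1) − 1000
α − 1 = -0.02170
f^(α−1) = 0.29^(-0.02170) = 1.027226
δ_res = (-0.8 + 1000) × 1.027226 − 1000 = 1026.404 − 1000 = 26.40 permil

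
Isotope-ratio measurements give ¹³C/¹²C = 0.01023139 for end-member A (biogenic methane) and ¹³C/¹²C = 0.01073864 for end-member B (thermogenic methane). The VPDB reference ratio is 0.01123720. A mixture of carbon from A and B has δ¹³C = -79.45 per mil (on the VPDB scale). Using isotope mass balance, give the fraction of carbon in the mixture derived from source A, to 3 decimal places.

0.777

δ_A = (0.01023139/0.01123720 − 1)×1000 = (0.910493 − 1)×1000 = -89.507 per mil
δ_B = (0.01073864/0.01123720 − 1)×1000 = (0.955633 − 1)×1000 = -44.367 per mil
f_A = (δ_mix − δ_B)/(δ_A − δ_B) = (-79.45 − (-44.367))/(-89.507 − (-44.367))
f_A = -35.083 / -45.140 = 0.7772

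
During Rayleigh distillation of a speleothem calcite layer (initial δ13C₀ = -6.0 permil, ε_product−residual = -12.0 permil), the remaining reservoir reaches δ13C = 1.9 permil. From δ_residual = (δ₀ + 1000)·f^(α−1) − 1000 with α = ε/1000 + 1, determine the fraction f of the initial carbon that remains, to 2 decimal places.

0.52

α − 1 = ε/1000 = -0.0120
(δ_res + 1000)/(δ₀ + 1000) = (1.9 + 1000)/(-6.0 + 1000) = 1001.9/994.0 = 1.007948
f = 1.007948^(1/-0.0120) = exp(ln(1.007948)/-0.0120) = exp(0.00792/-0.0120)
f = exp(-0.6597) = 0.5170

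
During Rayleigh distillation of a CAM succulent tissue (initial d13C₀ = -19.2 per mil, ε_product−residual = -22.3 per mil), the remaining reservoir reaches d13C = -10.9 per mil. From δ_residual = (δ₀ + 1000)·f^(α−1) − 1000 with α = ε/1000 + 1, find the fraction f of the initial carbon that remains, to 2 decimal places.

α − 1 = ε/1000 = -0.0223
(δ_res + 1000)/(δ₀ + 1000) = (-10.9 + 1000)/(-19.2 + 1000) = 989.1/980.8 = 1.008462
f = 1.008462^(1/-0.0223) = exp(ln(1.008462)/-0.0223) = exp(0.00843/-0.0223)
f = exp(-0.3779) = 0.6853

0.69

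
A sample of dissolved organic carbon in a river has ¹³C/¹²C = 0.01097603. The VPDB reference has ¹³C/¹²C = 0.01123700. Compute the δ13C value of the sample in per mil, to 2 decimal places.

-23.22 per mil

δ13C = (R_sample / R_standard − 1) × 1000
R_sample / R_standard = 0.01097603 / 0.01123700 = 0.976776
δ13C = (0.976776 − 1) × 1000 = -23.224 per mil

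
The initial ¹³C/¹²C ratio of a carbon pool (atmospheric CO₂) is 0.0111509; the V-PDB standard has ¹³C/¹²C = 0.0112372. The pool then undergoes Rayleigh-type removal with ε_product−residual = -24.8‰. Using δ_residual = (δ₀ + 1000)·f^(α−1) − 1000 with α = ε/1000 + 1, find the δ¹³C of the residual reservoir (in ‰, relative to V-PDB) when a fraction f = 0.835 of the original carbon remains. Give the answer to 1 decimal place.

-3.2‰

δ₀ = (0.0111509/0.0112372 − 1)×1000 = (0.992320 − 1)×1000 = -7.680‰
α − 1 = ε/1000 = -0.0248
f^(α−1) = 0.835^(-0.0248) = 1.004482
δ_res = (-7.680 + 1000) × 1.004482 − 1000 = 996.768 − 1000 = -3.23‰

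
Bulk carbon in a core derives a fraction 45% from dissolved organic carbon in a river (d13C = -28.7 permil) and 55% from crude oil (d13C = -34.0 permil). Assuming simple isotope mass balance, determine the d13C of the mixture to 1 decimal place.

-31.6 permil

δ_mix = f_A·δ_A + f_B·δ_B
δ_mix = 0.45 × (-28.7) + 0.55 × (-34.0)
δ_mix = -12.91 + -18.70 = -31.62 permil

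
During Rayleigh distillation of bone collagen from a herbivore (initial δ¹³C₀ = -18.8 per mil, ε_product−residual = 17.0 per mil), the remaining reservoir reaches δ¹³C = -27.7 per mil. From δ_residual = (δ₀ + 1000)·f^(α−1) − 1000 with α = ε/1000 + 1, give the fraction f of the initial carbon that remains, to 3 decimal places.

α − 1 = ε/1000 = 0.0170
(δ_res + 1000)/(δ₀ + 1000) = (-27.7 + 1000)/(-18.8 + 1000) = 972.3/981.2 = 0.990929
f = 0.990929^(1/0.0170) = exp(ln(0.990929)/0.0170) = exp(-0.00911/0.0170)
f = exp(-0.5360) = 0.5851

0.585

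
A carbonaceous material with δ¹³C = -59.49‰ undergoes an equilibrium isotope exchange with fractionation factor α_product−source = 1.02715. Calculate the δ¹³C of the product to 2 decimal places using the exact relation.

δ_product = (δ_source + 1000)·α − 1000
δ_product = (-59.49 + 1000) × 1.02715 − 1000
δ_product = 966.045 − 1000 = -33.955‰

-33.96‰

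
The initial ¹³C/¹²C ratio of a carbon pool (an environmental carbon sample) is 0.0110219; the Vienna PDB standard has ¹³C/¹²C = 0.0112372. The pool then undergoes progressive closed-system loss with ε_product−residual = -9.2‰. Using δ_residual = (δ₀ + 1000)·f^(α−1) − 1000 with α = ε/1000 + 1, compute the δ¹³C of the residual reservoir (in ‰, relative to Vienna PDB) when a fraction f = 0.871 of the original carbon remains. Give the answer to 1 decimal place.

-17.9‰

δ₀ = (0.0110219/0.0112372 − 1)×1000 = (0.980840 − 1)×1000 = -19.160‰
α − 1 = ε/1000 = -0.0092
f^(α−1) = 0.871^(-0.0092) = 1.001271
δ_res = (-19.160 + 1000) × 1.001271 − 1000 = 982.088 − 1000 = -17.91‰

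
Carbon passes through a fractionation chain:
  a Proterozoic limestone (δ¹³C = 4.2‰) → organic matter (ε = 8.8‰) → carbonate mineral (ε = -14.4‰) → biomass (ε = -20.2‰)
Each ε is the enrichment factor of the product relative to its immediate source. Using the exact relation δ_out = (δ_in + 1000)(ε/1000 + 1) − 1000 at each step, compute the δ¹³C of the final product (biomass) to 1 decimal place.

step 1: δ = (4.20 + 1000)·(8.8/1000 + 1) − 1000 = 13.04‰
step 2: δ = (13.04 + 1000)·(-14.4/1000 + 1) − 1000 = -1.55‰
step 3: δ = (-1.55 + 1000)·(-20.2/1000 + 1) − 1000 = -21.72‰

-21.7‰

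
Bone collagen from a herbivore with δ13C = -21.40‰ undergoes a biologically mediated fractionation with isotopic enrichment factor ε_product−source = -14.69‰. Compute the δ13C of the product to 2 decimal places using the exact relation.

To first order, δ_product ≈ δ_source + ε = -36.09‰.
Exactly, δ_product = (δ_source + 1000)·(ε/1000 + 1) − 1000.
δ_product = (-21.40 + 1000) × (-14.69/1000 + 1) − 1000
δ_product = -35.776‰

-35.78‰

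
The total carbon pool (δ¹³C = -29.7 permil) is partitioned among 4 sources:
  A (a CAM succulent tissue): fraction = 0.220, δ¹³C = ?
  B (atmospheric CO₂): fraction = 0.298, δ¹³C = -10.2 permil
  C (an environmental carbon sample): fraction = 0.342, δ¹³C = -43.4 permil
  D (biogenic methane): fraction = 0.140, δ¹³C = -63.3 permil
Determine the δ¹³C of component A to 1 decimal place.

-13.4 permil

Isotope mass balance: δ_bulk = Σ fᵢ·δᵢ.
-29.7 = 0.220×δ_A + 0.298×(-10.2) + 0.342×(-43.4) + 0.140×(-63.3)
0.220·δ_A = -29.7 − (-26.744) = -2.956
δ_A = -2.956 / 0.220 = -13.43 permil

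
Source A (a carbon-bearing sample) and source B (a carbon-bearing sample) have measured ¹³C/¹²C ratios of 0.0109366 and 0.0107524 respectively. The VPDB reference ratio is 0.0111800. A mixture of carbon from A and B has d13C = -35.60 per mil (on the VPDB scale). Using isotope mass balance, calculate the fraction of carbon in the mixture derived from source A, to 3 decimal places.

0.161

δ_A = (0.0109366/0.0111800 − 1)×1000 = (0.978229 − 1)×1000 = -21.771 per mil
δ_B = (0.0107524/0.0111800 − 1)×1000 = (0.961753 − 1)×1000 = -38.247 per mil
f_A = (δ_mix − δ_B)/(δ_A − δ_B) = (-35.60 − (-38.247))/(-21.771 − (-38.247))
f_A = 2.647 / 16.476 = 0.1607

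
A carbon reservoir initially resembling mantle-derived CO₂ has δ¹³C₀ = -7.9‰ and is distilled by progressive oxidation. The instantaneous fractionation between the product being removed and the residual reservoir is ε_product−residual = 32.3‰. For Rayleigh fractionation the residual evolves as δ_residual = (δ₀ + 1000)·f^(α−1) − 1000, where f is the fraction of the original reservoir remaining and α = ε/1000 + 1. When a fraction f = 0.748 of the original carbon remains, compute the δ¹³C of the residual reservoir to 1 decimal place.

Rayleigh residual: δ_res = (δ₀ + 1000)·f^(α−1) − 1000
α = ε/1000 + 1 = 1.03230, so α − 1 = 0.03230
f^(α−1) = 0.748^(0.03230) = 0.990665
δ_res = (-7.9 + 1000) × 0.990665 − 1000 = 982.839 − 1000 = -17.16‰

-17.2‰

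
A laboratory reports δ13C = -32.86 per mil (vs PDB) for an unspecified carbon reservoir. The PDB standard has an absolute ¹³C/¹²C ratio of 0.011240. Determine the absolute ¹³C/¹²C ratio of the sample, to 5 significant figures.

R_sample = R_standard × (δ13C/1000 + 1)
R_sample = 0.011240 × (-32.86/1000 + 1) = 0.011240 × 0.967140
R_sample = 0.0108707

0.010871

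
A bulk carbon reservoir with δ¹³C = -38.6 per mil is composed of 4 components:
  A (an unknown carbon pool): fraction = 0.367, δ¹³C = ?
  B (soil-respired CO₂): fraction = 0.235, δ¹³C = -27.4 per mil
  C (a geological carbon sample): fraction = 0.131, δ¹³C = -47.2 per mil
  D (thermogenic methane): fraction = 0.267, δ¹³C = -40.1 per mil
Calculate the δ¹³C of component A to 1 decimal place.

-41.6 per mil

Isotope mass balance: δ_bulk = Σ fᵢ·δᵢ.
-38.6 = 0.367×δ_A + 0.235×(-27.4) + 0.131×(-47.2) + 0.267×(-40.1)
0.367·δ_A = -38.6 − (-23.329) = -15.271
δ_A = -15.271 / 0.367 = -41.61 per mil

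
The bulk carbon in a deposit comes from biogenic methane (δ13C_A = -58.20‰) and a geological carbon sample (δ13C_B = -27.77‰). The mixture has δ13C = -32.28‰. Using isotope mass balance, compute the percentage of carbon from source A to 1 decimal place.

δ_mix = f_A·δ_A + (1 − f_A)·δ_B  ⇒  f_A = (δ_mix − δ_B)/(δ_A − δ_B)
f_A = (-32.28 − (-27.77)) / (-58.20 − (-27.77))
f_A = -4.51 / -30.43 = 0.1482

14.8%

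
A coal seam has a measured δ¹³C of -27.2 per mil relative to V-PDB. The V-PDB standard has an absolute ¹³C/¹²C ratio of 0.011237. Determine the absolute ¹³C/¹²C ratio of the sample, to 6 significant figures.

0.0109314

R_sample = R_standard × (δ¹³C/1000 + 1)
R_sample = 0.011237 × (-27.2/1000 + 1) = 0.011237 × 0.972800
R_sample = 0.0109314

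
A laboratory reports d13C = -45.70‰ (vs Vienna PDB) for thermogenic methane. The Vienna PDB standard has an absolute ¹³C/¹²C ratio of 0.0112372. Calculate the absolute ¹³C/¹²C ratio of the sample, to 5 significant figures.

0.010724

R_sample = R_standard × (d13C/1000 + 1)
R_sample = 0.0112372 × (-45.70/1000 + 1) = 0.0112372 × 0.954300
R_sample = 0.0107237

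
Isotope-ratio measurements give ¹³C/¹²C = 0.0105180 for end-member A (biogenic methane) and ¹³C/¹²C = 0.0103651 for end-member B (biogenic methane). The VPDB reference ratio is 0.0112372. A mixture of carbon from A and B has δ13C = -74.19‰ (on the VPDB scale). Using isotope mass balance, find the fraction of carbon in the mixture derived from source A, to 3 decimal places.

δ_A = (0.0105180/0.0112372 − 1)×1000 = (0.935998 − 1)×1000 = -64.002‰
δ_B = (0.0103651/0.0112372 − 1)×1000 = (0.922392 − 1)×1000 = -77.608‰
f_A = (δ_mix − δ_B)/(δ_A − δ_B) = (-74.19 − (-77.608))/(-64.002 − (-77.608))
f_A = 3.418 / 13.607 = 0.2512

0.251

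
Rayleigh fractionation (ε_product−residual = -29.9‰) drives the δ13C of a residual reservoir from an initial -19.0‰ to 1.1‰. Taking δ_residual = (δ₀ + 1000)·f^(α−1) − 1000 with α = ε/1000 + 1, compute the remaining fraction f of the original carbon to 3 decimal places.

α − 1 = ε/1000 = -0.0299
(δ_res + 1000)/(δ₀ + 1000) = (1.1 + 1000)/(-19.0 + 1000) = 1001.1/981.0 = 1.020489
f = 1.020489^(1/-0.0299) = exp(ln(1.020489)/-0.0299) = exp(0.02028/-0.0299)
f = exp(-0.6783) = 0.5075

0.507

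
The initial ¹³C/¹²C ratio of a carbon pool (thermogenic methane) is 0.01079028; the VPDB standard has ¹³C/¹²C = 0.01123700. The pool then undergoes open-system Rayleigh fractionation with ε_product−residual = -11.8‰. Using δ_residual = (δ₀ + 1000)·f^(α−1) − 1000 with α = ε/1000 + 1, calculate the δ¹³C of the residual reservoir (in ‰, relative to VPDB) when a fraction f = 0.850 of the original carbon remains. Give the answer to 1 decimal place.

δ₀ = (0.01079028/0.01123700 − 1)×1000 = (0.960246 − 1)×1000 = -39.754‰
α − 1 = ε/1000 = -0.0118
f^(α−1) = 0.850^(-0.0118) = 1.001920
δ_res = (-39.754 + 1000) × 1.001920 − 1000 = 962.089 − 1000 = -37.91‰

-37.9‰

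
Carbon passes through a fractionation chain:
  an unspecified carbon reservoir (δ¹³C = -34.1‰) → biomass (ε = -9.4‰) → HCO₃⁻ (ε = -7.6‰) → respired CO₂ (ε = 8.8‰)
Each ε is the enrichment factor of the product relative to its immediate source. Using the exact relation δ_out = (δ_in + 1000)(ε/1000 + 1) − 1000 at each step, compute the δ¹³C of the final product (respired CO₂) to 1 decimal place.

-42.1‰

step 1: δ = (-34.10 + 1000)·(-9.4/1000 + 1) − 1000 = -43.18‰
step 2: δ = (-43.18 + 1000)·(-7.6/1000 + 1) − 1000 = -50.45‰
step 3: δ = (-50.45 + 1000)·(8.8/1000 + 1) − 1000 = -42.10‰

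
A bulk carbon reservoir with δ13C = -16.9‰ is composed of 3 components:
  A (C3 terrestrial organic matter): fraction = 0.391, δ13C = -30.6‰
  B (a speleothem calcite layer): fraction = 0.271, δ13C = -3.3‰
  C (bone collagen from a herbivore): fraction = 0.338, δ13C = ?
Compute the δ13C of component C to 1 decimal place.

-12.0‰

Isotope mass balance: δ_bulk = Σ fᵢ·δᵢ.
-16.9 = 0.391×(-30.6) + 0.271×(-3.3) + 0.338×δ_C
0.338·δ_C = -16.9 − (-12.859) = -4.041
δ_C = -4.041 / 0.338 = -11.96‰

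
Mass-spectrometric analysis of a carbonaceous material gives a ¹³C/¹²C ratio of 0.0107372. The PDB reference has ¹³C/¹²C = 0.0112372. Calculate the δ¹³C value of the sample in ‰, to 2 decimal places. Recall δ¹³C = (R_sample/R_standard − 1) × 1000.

δ¹³C = (R_sample / R_standard − 1) × 1000
R_sample / R_standard = 0.0107372 / 0.0112372 = 0.955505
δ¹³C = (0.955505 − 1) × 1000 = -44.495‰

-44.50‰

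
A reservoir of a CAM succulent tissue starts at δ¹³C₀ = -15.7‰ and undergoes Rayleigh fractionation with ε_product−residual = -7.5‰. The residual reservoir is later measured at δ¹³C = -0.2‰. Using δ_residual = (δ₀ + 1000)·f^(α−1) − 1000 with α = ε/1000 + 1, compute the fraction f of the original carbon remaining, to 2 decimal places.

0.12

α − 1 = ε/1000 = -0.0075
(δ_res + 1000)/(δ₀ + 1000) = (-0.2 + 1000)/(-15.7 + 1000) = 999.8/984.3 = 1.015747
f = 1.015747^(1/-0.0075) = exp(ln(1.015747)/-0.0075) = exp(0.01562/-0.0075)
f = exp(-2.0833) = 0.1245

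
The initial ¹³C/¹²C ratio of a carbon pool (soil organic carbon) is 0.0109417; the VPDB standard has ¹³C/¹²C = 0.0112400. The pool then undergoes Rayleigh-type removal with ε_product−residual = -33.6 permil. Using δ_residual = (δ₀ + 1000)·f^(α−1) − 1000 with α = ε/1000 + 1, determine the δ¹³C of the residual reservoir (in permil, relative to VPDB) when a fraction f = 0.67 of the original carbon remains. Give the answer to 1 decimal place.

-13.4 permil

δ₀ = (0.0109417/0.0112400 − 1)×1000 = (0.973461 − 1)×1000 = -26.539 permil
α − 1 = ε/1000 = -0.0336
f^(α−1) = 0.67^(-0.0336) = 1.013547
δ_res = (-26.539 + 1000) × 1.013547 − 1000 = 986.648 − 1000 = -13.35 permil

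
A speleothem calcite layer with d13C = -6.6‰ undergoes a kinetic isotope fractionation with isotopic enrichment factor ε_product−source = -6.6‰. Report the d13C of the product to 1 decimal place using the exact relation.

To first order, δ_product ≈ δ_source + ε = -13.2‰.
Exactly, δ_product = (δ_source + 1000)·(ε/1000 + 1) − 1000.
δ_product = (-6.6 + 1000) × (-6.6/1000 + 1) − 1000
δ_product = -13.16‰

-13.2‰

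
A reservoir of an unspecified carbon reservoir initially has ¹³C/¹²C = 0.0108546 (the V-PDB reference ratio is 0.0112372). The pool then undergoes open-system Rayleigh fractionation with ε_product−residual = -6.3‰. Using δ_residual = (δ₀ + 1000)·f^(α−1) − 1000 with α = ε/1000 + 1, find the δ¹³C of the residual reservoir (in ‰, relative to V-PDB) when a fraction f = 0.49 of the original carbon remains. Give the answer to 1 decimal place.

δ₀ = (0.0108546/0.0112372 − 1)×1000 = (0.965952 − 1)×1000 = -34.048‰
α − 1 = ε/1000 = -0.0063
f^(α−1) = 0.49^(-0.0063) = 1.004504
δ_res = (-34.048 + 1000) × 1.004504 − 1000 = 970.303 − 1000 = -29.70‰

-29.7‰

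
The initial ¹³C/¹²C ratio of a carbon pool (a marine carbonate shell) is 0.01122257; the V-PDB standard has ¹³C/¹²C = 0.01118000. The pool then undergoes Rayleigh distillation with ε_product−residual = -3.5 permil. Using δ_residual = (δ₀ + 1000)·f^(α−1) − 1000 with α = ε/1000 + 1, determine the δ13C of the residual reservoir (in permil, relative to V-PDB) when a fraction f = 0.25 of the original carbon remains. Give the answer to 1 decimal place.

δ₀ = (0.01122257/0.01118000 − 1)×1000 = (1.003808 − 1)×1000 = 3.808 permil
α − 1 = ε/1000 = -0.0035
f^(α−1) = 0.25^(-0.0035) = 1.004864
δ_res = (3.808 + 1000) × 1.004864 − 1000 = 1008.690 − 1000 = 8.69 permil

8.7 permil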